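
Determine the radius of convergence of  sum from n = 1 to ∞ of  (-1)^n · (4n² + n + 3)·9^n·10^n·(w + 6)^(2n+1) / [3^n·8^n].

R = 2√15/15

The ratio of consecutive coefficients is [(4(n+1)² + (n+1) + 3)/(4n² + n + 3)] · 9·10/(3·8) → 15/4.
Since the exponent of (w + 6) increases by 2 each term, convergence requires |w + 6|² < 4/15, hence R = 2√15/15.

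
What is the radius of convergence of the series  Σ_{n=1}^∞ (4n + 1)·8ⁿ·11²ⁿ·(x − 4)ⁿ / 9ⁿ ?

R = 9/968

Ratio test: |a_{n+1}/a_n| = [(4(n+1) + 1)/(4n + 1)] · 8·121/9 → 968/9 as n → ∞.
Hence the series converges for |x − 4| < 1/(968/9) = 9/968, so the radius of convergence is 9/968.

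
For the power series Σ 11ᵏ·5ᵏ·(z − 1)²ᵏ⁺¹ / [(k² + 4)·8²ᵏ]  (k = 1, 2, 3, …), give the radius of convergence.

R = 8√55/55

Ratio test: |a_{k+1}/a_k| = [(k² + 4)/((k+1)² + 4)] · 11·5/64 → 55/64 as k → ∞.
Successive powers of (z − 1) differ by 2, so the series converges when |z − 1|² · 55/64 < 1, i.e. |z − 1| < √(64/55). So R = 8√55/55.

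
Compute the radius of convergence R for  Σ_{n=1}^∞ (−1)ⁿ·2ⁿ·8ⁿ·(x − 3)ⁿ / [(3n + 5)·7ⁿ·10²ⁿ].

Apply the ratio test: |a_{n+1}| / |a_n| = [(3n + 5)/(3(n+1) + 5)] · 2·8/(7·100), which tends to 4/175 as n → ∞.
Hence the series converges for |x − 3| < 1/(4/175) = 175/4, so the radius of convergence is 175/4.

R = 175/4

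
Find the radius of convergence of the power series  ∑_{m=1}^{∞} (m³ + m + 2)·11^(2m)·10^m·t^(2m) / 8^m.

Ratio test: |a_{m+1}/a_m| = [((m+1)³ + (m+1) + 2)/(m³ + m + 2)] · 121·10/8 → 605/4 as m → ∞.
Since the exponent of t increases by 2 each term, convergence requires |t|² < 4/605, hence R = 2√5/55.

R = 2√5/55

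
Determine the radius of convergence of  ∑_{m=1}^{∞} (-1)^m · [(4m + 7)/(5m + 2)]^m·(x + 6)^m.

R = 5/4

Applying the root test, |a_m|^(1/m) = (4m + 7)/(5m + 2) → 4/5.
Hence the series converges for |x + 6| < 1/(4/5) = 5/4, so the radius of convergence is 5/4.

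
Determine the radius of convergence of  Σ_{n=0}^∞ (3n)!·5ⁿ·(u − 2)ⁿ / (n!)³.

R = 1/135

By the ratio test, |a_{n+1}/a_n| = (3n+1)·(3n+2)·(3n+3)/(n+1)³ · 5 → 135.
Thus R = 1/(135) = 1/135.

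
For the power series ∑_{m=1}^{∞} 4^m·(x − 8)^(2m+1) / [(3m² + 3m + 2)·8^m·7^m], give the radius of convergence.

R = √14

By the ratio test, |a_{m+1}/a_m| = [(3m² + 3m + 2)/(3(m+1)² + 3(m+1) + 2)] · 4/(8·7) → 1/14.
Writing y = (x − 8)², the series in y has radius 14, so |x − 8| < √(14) and R = √14.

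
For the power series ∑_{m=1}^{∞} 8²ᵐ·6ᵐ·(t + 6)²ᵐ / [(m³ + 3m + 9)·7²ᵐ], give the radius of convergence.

R = 7√6/48

Apply the ratio test: |a_{m+1}| / |a_m| = [(m³ + 3m + 9)/((m+1)³ + 3(m+1) + 9)] · 64·6/49, which tends to 384/49 as m → ∞.
Writing y = (t + 6)², the series in y has radius 49/384, so |t + 6| < √(49/384) and R = 7√6/48.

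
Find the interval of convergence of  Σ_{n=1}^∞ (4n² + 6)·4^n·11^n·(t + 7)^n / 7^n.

Ratio test: |a_{n+1}/a_n| = [(4(n+1)² + 6)/(4n² + 6)] · 4·11/7 → 44/7 as n → ∞.
Hence the series converges for |t + 7| < 1/(44/7) = 7/44, so the radius of convergence is 7/44.
Endpoint t = -301/44: the n-th term does not approach 0; divergence by the term test.
When t = -315/44, the n-th term does not approach 0; divergence by the term test.

(-315/44, -301/44)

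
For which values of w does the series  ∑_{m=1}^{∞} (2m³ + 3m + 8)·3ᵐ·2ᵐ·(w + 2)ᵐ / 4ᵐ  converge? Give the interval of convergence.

Ratio test: |a_{m+1}/a_m| = [(2(m+1)³ + 3(m+1) + 8)/(2m³ + 3m + 8)] · 3·2/4 → 3/2 as m → ∞.
Convergence for |w + 2| · 3/2 < 1, i.e. |w + 2| < 2/3. So R = 2/3.
When w = -4/3, the terms have absolute value of order m³, which does not tend to 0, so the series diverges by the divergence test.
When w = -8/3, the m-th term does not approach 0; divergence by the term test.

(-8/3, -4/3)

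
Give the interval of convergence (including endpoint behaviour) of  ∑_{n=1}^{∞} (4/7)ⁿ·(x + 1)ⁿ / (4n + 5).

The ratio of consecutive coefficients is [(4n + 5)/(4(n+1) + 5)] · 4/7 → 4/7.
Convergence for |x + 1| · 4/7 < 1, i.e. |x + 1| < 7/4. So R = 7/4.
Endpoint x = 3/4: comparison with the harmonic series Σ 1/n shows the series diverges.
When x = -11/4, the terms alternate in sign and decrease monotonically to 0 in absolute value (size ~ c/n), so the alternating series test gives convergence.

[-11/4, 3/4)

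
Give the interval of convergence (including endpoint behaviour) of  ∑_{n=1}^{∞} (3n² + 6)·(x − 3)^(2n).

(2, 4)

The ratio of consecutive coefficients is (3(n+1)² + 6)/(3n² + 6) → 1.
Writing y = (x − 3)², the series in y has radius 1, so |x − 3| < √(1) = 1 and R = 1.
Check x = 4: the terms do not tend to 0, so the series diverges.
At x = 2: the terms do not tend to 0, so the series diverges.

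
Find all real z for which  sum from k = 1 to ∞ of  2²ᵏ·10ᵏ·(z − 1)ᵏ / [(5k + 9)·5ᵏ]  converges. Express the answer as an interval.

[7/8, 9/8)

Ratio test: |a_{k+1}/a_k| = [(5k + 9)/(5(k+1) + 9)] · 4·10/5 → 8 as k → ∞.
The series converges when 8 · |z − 1| < 1, giving R = 1/8.
Check z = 9/8: comparison with the harmonic series Σ 1/k shows the series diverges.
Check z = 7/8: convergence follows from the alternating series test (terms decrease monotonically to 0).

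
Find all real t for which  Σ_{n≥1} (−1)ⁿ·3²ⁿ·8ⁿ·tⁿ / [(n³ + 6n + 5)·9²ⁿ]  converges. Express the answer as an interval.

Ratio test: |a_{n+1}/a_n| = [(n³ + 6n + 5)/((n+1)³ + 6(n+1) + 5)] · 9·8/81 → 8/9 as n → ∞.
Hence the series converges for |t| < 1/(8/9) = 9/8, so the radius of convergence is 9/8.
Endpoint t = 9/8: absolute convergence follows by limit comparison with Σ 1/n³.
Endpoint t = -9/8: the terms are on the order of 1/n³, so the series converges absolutely by comparison with the p-series (p = 3 > 1).

[-9/8, 9/8]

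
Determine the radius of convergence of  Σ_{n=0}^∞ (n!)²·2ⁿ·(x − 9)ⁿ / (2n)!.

R = 2

Ratio test: |a_{n+1}/a_n| = (n+1)²/[(2n+1)·(2n+2)] · 2 → 1/2 as n → ∞.
Convergence for |x − 9| · 1/2 < 1, i.e. |x − 9| < 2. So R = 2.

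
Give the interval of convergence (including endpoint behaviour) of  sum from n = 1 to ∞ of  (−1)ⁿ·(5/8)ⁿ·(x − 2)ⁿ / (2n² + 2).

Ratio test: |a_{n+1}/a_n| = [(2n² + 2)/(2(n+1)² + 2)] · 5/8 → 5/8 as n → ∞.
Convergence for |x − 2| · 5/8 < 1, i.e. |x − 2| < 8/5. So R = 8/5.
When x = 18/5, the terms are on the order of 1/n², so the series converges absolutely by comparison with the p-series (p = 2 > 1).
When x = 2/5, the terms are on the order of 1/n², so the series converges absolutely by comparison with the p-series (p = 2 > 1).

[2/5, 18/5]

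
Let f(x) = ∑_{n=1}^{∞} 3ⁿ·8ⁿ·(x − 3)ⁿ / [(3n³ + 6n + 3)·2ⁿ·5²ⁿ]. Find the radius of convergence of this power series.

R = 25/12

The ratio of consecutive coefficients is [(3n³ + 6n + 3)/(3(n+1)³ + 6(n+1) + 3)] · 3·8/(2·25) → 12/25.
Hence the series converges for |x − 3| < 1/(12/25) = 25/12, so the radius of convergence is 25/12.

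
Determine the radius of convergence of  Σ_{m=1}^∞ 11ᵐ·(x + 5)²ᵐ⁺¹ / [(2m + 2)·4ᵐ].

R = 2√11/11

The ratio of consecutive coefficients is [(2m + 2)/(2(m+1) + 2)] · 11/4 → 11/4.
Successive powers of (x + 5) differ by 2, so the series converges when |x + 5|² · 11/4 < 1, i.e. |x + 5| < √(4/11). So R = 2√11/11.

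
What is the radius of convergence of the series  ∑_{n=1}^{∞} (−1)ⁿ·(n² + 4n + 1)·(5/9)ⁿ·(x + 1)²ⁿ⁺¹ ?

Ratio test: |a_{n+1}/a_n| = [((n+1)² + 4(n+1) + 1)/(n² + 4n + 1)] · 5/9 → 5/9 as n → ∞.
Since the exponent of (x + 1) increases by 2 each term, convergence requires |x + 1|² < 9/5, hence R = 3√5/5.

R = 3√5/5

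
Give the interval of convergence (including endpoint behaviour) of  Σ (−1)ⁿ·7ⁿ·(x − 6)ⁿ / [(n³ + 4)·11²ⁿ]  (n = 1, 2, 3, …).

Apply the ratio test: |a_{n+1}| / |a_n| = [(n³ + 4)/((n+1)³ + 4)] · 7/121, which tends to 7/121 as n → ∞.
Hence the series converges for |x − 6| < 1/(7/121) = 121/7, so the radius of convergence is 121/7.
When x = 163/7, absolute convergence follows by limit comparison with Σ 1/n³.
When x = -79/7, absolute convergence follows by limit comparison with Σ 1/n³.

[-79/7, 163/7]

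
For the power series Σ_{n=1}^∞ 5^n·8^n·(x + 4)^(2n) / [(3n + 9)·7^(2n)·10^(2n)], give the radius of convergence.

By the ratio test, |a_{n+1}/a_n| = [(3n + 9)/(3(n+1) + 9)] · 5·8/(49·100) → 2/245.
Since the exponent of (x + 4) increases by 2 each term, convergence requires |x + 4|² < 245/2, hence R = 7√10/2.

R = 7√10/2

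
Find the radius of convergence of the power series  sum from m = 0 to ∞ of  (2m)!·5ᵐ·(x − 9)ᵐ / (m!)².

R = 1/20

Apply the ratio test: |a_{m+1}| / |a_m| = (2m+1)·(2m+2)/(m+1)² · 5, which tends to 20 as m → ∞.
The series converges when 20 · |x − 9| < 1, giving R = 1/20.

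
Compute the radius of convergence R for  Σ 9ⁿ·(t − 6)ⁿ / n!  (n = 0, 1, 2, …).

The ratio of consecutive coefficients is 9 · 1/(n+1) → 0.
The limit is 0, so the series converges for all t; R = ∞.

R = ∞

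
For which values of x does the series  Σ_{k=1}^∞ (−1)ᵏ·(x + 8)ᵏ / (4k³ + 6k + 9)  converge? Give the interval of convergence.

The ratio of consecutive coefficients is (4k³ + 6k + 9)/(4(k+1)³ + 6(k+1) + 9) → 1.
Convergence for |x + 8| < 1, so R = 1.
At x = -7: absolute convergence follows by limit comparison with Σ 1/k³.
At x = -9: the series is dominated by a constant times Σ 1/k³, which converges (p = 3 > 1).

[-9, -7]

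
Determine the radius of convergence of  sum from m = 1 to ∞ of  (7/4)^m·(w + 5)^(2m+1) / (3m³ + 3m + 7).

By the ratio test, |a_{m+1}/a_m| = [(3m³ + 3m + 7)/(3(m+1)³ + 3(m+1) + 7)] · 7/4 → 7/4.
Successive powers of (w + 5) differ by 2, so the series converges when |w + 5|² · 7/4 < 1, i.e. |w + 5| < √(4/7). So R = 2√7/7.

R = 2√7/7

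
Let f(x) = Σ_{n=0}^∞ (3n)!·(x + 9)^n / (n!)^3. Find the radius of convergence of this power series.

R = 1/27

Ratio test: |a_{n+1}/a_n| = (3n+1)·(3n+2)·(3n+3)/(n+1)³ → 27 as n → ∞.
The series converges when 27 · |x + 9| < 1, giving R = 1/27.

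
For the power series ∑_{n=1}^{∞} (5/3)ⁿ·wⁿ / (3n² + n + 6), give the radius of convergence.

R = 3/5

Apply the ratio test: |a_{n+1}| / |a_n| = [(3n² + n + 6)/(3(n+1)² + (n+1) + 6)] · 5/3, which tends to 5/3 as n → ∞.
The series converges when 5/3 · |w| < 1, giving R = 3/5.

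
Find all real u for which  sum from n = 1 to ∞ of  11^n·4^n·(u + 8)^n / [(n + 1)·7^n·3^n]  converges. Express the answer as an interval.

By the ratio test, |a_{n+1}/a_n| = [(n + 1)/((n+1) + 1)] · 11·4/(7·3) → 44/21.
Thus R = 1/(44/21) = 21/44.
When u = -331/44, the terms behave like c/n; limit comparison with the harmonic series gives divergence.
At u = -373/44: an alternating series whose terms decrease to 0 in absolute value, so it converges by the Leibniz criterion.

[-373/44, -331/44)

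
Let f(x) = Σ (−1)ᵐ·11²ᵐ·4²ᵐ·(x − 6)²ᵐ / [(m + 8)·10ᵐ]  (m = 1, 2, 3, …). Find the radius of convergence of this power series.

By the ratio test, |a_{m+1}/a_m| = [(m + 8)/((m+1) + 8)] · 121·16/10 → 968/5.
Since the exponent of (x − 6) increases by 2 each term, convergence requires |x − 6|² < 5/968, hence R = √10/44.

R = √10/44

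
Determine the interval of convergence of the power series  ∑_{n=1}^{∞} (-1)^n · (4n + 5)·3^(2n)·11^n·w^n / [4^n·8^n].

Ratio test: |a_{n+1}/a_n| = [(4(n+1) + 5)/(4n + 5)] · 9·11/(4·8) → 99/32 as n → ∞.
Thus R = 1/(99/32) = 32/99.
Check w = 32/99: the n-th term does not approach 0; divergence by the term test.
Check w = -32/99: the terms do not tend to 0, so the series diverges.

(-32/99, 32/99)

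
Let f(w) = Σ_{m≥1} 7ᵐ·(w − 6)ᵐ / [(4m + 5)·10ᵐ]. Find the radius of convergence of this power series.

Apply the ratio test: |a_{m+1}| / |a_m| = [(4m + 5)/(4(m+1) + 5)] · 7/10, which tends to 7/10 as m → ∞.
The series converges when 7/10 · |w − 6| < 1, giving R = 10/7.

R = 10/7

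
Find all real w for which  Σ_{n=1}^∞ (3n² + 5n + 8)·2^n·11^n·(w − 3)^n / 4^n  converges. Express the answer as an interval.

The ratio of consecutive coefficients is [(3(n+1)² + 5(n+1) + 8)/(3n² + 5n + 8)] · 2·11/4 → 11/2.
The series converges when 11/2 · |w − 3| < 1, giving R = 2/11.
Check w = 35/11: the terms do not tend to 0, so the series diverges.
When w = 31/11, the n-th term does not approach 0; divergence by the term test.

(31/11, 35/11)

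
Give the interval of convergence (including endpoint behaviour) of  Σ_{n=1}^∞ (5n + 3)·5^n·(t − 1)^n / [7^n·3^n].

Ratio test: |a_{n+1}/a_n| = [(5(n+1) + 3)/(5n + 3)] · 5/(7·3) → 5/21 as n → ∞.
Thus R = 1/(5/21) = 21/5.
Check t = 26/5: the n-th term does not approach 0; divergence by the term test.
Check t = -16/5: the terms do not tend to 0, so the series diverges.

(-16/5, 26/5)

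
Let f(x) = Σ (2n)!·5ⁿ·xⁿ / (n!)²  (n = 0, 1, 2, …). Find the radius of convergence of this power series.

Ratio test: |a_{n+1}/a_n| = (2n+1)·(2n+2)/(n+1)² · 5 → 20 as n → ∞.
The series converges when 20 · |x| < 1, giving R = 1/20.

R = 1/20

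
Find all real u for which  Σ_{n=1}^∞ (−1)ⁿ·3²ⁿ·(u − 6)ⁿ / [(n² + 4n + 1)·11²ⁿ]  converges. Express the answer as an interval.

[-67/9, 175/9]

Ratio test: |a_{n+1}/a_n| = [(n² + 4n + 1)/((n+1)² + 4(n+1) + 1)] · 9/121 → 9/121 as n → ∞.
Thus R = 1/(9/121) = 121/9.
When u = 175/9, the terms are on the order of 1/n², so the series converges absolutely by comparison with the p-series (p = 2 > 1).
When u = -67/9, the series is dominated by a constant times Σ 1/n², which converges (p = 2 > 1).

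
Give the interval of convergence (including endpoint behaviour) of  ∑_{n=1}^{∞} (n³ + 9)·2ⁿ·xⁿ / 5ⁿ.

(-5/2, 5/2)

The ratio of consecutive coefficients is [((n+1)³ + 9)/(n³ + 9)] · 2/5 → 2/5.
Hence the series converges for |x| < 1/(2/5) = 5/2, so the radius of convergence is 5/2.
Endpoint x = 5/2: the n-th term does not approach 0; divergence by the term test.
Check x = -5/2: the terms do not tend to 0, so the series diverges.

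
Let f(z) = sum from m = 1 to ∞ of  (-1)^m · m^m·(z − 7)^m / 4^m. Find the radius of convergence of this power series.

Applying the root test, |a_m|^(1/m) = m/4 → ∞.
The root grows without bound, so R = 0 (convergence only at z = 7).

R = 0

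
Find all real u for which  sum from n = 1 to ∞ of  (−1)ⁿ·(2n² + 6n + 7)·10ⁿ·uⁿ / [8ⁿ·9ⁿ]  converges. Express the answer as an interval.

Ratio test: |a_{n+1}/a_n| = [(2(n+1)² + 6(n+1) + 7)/(2n² + 6n + 7)] · 10/(8·9) → 5/36 as n → ∞.
Convergence for |u| · 5/36 < 1, i.e. |u| < 36/5. So R = 36/5.
At u = 36/5: the terms have absolute value of order n², which does not tend to 0, so the series diverges by the divergence test.
At u = -36/5: the terms have absolute value of order n², which does not tend to 0, so the series diverges by the divergence test.

(-36/5, 36/5)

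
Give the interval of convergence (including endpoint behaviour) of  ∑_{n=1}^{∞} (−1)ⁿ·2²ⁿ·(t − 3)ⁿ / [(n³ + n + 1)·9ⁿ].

[3/4, 21/4]

The ratio of consecutive coefficients is [(n³ + n + 1)/((n+1)³ + (n+1) + 1)] · 4/9 → 4/9.
Thus R = 1/(4/9) = 9/4.
When t = 21/4, absolute convergence follows by limit comparison with Σ 1/n³.
When t = 3/4, the series is dominated by a constant times Σ 1/n³, which converges (p = 3 > 1).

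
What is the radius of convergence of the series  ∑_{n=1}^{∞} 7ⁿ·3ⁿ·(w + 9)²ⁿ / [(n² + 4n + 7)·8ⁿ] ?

R = 2√42/21

Ratio test: |a_{n+1}/a_n| = [(n² + 4n + 7)/((n+1)² + 4(n+1) + 7)] · 7·3/8 → 21/8 as n → ∞.
Writing y = (w + 9)², the series in y has radius 8/21, so |w + 9| < √(8/21) and R = 2√42/21.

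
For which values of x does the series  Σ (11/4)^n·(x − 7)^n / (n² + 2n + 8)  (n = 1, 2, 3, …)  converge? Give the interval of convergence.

[73/11, 81/11]

The ratio of consecutive coefficients is [(n² + 2n + 8)/((n+1)² + 2(n+1) + 8)] · 11/4 → 11/4.
Hence the series converges for |x − 7| < 1/(11/4) = 4/11, so the radius of convergence is 4/11.
At x = 81/11: the series is dominated by a constant times Σ 1/n², which converges (p = 2 > 1).
Check x = 73/11: the series is dominated by a constant times Σ 1/n², which converges (p = 2 > 1).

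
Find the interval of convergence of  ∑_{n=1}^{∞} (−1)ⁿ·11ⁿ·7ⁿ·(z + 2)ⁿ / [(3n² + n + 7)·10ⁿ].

Ratio test: |a_{n+1}/a_n| = [(3n² + n + 7)/(3(n+1)² + (n+1) + 7)] · 11·7/10 → 77/10 as n → ∞.
The series converges when 77/10 · |z + 2| < 1, giving R = 10/77.
When z = -144/77, the series is dominated by a constant times Σ 1/n², which converges (p = 2 > 1).
Endpoint z = -164/77: absolute convergence follows by limit comparison with Σ 1/n².

[-164/77, -144/77]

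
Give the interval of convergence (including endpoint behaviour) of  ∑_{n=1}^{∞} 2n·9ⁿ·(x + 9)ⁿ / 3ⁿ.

The ratio of consecutive coefficients is [2(n+1)/2n] · 9/3 → 3.
Convergence for |x + 9| · 3 < 1, i.e. |x + 9| < 1/3. So R = 1/3.
At x = -26/3: the n-th term does not approach 0; divergence by the term test.
When x = -28/3, the n-th term does not approach 0; divergence by the term test.

(-28/3, -26/3)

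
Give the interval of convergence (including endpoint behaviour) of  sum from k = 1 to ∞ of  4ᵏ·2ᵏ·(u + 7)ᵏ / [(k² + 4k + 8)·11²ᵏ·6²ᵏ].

Apply the ratio test: |a_{k+1}| / |a_k| = [(k² + 4k + 8)/((k+1)² + 4(k+1) + 8)] · 4·2/(121·36), which tends to 2/1089 as k → ∞.
The series converges when 2/1089 · |u + 7| < 1, giving R = 1089/2.
Endpoint u = 1075/2: absolute convergence follows by limit comparison with Σ 1/k².
When u = -1103/2, absolute convergence follows by limit comparison with Σ 1/k².

[-1103/2, 1075/2]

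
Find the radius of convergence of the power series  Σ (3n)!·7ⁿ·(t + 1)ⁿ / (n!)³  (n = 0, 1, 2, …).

By the ratio test, |a_{n+1}/a_n| = (3n+1)·(3n+2)·(3n+3)/(n+1)³ · 7 → 189.
Hence the series converges for |t + 1| < 1/(189) = 1/189, so the radius of convergence is 1/189.

R = 1/189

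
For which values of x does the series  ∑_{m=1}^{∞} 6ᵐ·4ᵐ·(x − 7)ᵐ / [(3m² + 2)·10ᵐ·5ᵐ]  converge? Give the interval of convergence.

[59/12, 109/12]

The ratio of consecutive coefficients is [(3m² + 2)/(3(m+1)² + 2)] · 6·4/(10·5) → 12/25.
The series converges when 12/25 · |x − 7| < 1, giving R = 25/12.
When x = 109/12, the series is dominated by a constant times Σ 1/m², which converges (p = 2 > 1).
Check x = 59/12: the series is dominated by a constant times Σ 1/m², which converges (p = 2 > 1).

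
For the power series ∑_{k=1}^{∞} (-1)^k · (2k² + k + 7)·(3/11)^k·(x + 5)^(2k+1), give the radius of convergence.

The ratio of consecutive coefficients is [(2(k+1)² + (k+1) + 7)/(2k² + k + 7)] · 3/11 → 3/11.
Writing y = (x + 5)², the series in y has radius 11/3, so |x + 5| < √(11/3) and R = √33/3.

R = √33/3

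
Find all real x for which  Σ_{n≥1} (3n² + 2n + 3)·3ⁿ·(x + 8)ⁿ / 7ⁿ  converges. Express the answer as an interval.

(-31/3, -17/3)

By the ratio test, |a_{n+1}/a_n| = [(3(n+1)² + 2(n+1) + 3)/(3n² + 2n + 3)] · 3/7 → 3/7.
Convergence for |x + 8| · 3/7 < 1, i.e. |x + 8| < 7/3. So R = 7/3.
When x = -17/3, the terms do not tend to 0, so the series diverges.
At x = -31/3: the terms do not tend to 0, so the series diverges.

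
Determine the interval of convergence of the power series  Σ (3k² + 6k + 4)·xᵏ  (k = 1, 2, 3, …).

The ratio of consecutive coefficients is (3(k+1)² + 6(k+1) + 4)/(3k² + 6k + 4) → 1.
So the series converges when |x| < 1 and diverges when |x| > 1; R = 1.
When x = 1, the terms have absolute value of order k², which does not tend to 0, so the series diverges by the divergence test.
At x = -1: the terms do not tend to 0, so the series diverges.

(-1, 1)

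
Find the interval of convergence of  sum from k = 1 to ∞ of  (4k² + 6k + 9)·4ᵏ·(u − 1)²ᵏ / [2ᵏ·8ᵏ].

(-1, 3)

The ratio of consecutive coefficients is [(4(k+1)² + 6(k+1) + 9)/(4k² + 6k + 9)] · 4/(2·8) → 1/4.
Successive powers of (u − 1) differ by 2, so the series converges when |u − 1|² · 1/4 < 1, i.e. |u − 1| < √(4) = 2. So R = 2.
Endpoint u = 3: the terms have absolute value of order k², which does not tend to 0, so the series diverges by the divergence test.
When u = -1, the terms have absolute value of order k², which does not tend to 0, so the series diverges by the divergence test.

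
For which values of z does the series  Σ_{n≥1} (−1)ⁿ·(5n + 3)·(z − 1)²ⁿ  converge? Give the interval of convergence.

(0, 2)

By the ratio test, |a_{n+1}/a_n| = (5(n+1) + 3)/(5n + 3) → 1.
Successive powers of (z − 1) differ by 2, so the series converges when |z − 1|² · 1 < 1, i.e. |z − 1| < √(1) = 1. So R = 1.
At z = 2: the terms have absolute value of order n, which does not tend to 0, so the series diverges by the divergence test.
At z = 0: the n-th term does not approach 0; divergence by the term test.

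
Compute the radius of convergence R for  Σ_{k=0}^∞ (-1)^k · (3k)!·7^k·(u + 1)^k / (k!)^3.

R = 1/189

Apply the ratio test: |a_{k+1}| / |a_k| = (3k+1)·(3k+2)·(3k+3)/(k+1)³ · 7, which tends to 189 as k → ∞.
Hence the series converges for |u + 1| < 1/(189) = 1/189, so the radius of convergence is 1/189.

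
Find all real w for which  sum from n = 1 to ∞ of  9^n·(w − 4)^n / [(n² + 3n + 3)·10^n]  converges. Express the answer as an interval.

[26/9, 46/9]

The ratio of consecutive coefficients is [(n² + 3n + 3)/((n+1)² + 3(n+1) + 3)] · 9/10 → 9/10.
Hence the series converges for |w − 4| < 1/(9/10) = 10/9, so the radius of convergence is 10/9.
Check w = 46/9: the terms are on the order of 1/n², so the series converges absolutely by comparison with the p-series (p = 2 > 1).
When w = 26/9, absolute convergence follows by limit comparison with Σ 1/n².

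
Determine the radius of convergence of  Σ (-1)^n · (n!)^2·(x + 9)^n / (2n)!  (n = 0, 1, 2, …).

The ratio of consecutive coefficients is (n+1)²/[(2n+1)·(2n+2)] → 1/4.
Hence the series converges for |x + 9| < 1/(1/4) = 4, so the radius of convergence is 4.

R = 4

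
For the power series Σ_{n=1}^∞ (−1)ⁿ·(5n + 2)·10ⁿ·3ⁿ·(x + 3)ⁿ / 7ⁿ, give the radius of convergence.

R = 7/30

The ratio of consecutive coefficients is [(5(n+1) + 2)/(5n + 2)] · 10·3/7 → 30/7.
Thus R = 1/(30/7) = 7/30.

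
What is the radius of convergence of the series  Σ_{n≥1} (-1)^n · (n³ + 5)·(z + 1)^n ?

Apply the ratio test: |a_{n+1}| / |a_n| = ((n+1)³ + 5)/(n³ + 5), which tends to 1 as n → ∞.
So the series converges when |z + 1| < 1 and diverges when |z + 1| > 1; R = 1.

R = 1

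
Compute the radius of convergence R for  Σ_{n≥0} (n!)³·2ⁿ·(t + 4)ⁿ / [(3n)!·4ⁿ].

R = 54

The ratio of consecutive coefficients is (n+1)³/[(3n+1)·(3n+2)·(3n+3)] · 2/4 → 1/54.
The series converges when 1/54 · |t + 4| < 1, giving R = 54.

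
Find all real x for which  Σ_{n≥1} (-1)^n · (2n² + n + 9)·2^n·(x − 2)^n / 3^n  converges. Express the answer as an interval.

(1/2, 7/2)

The ratio of consecutive coefficients is [(2(n+1)² + (n+1) + 9)/(2n² + n + 9)] · 2/3 → 2/3.
Convergence for |x − 2| · 2/3 < 1, i.e. |x − 2| < 3/2. So R = 3/2.
At x = 7/2: the terms do not tend to 0, so the series diverges.
When x = 1/2, the n-th term does not approach 0; divergence by the term test.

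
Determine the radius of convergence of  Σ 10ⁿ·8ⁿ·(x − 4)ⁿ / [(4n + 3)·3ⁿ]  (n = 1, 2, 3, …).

R = 3/80

The ratio of consecutive coefficients is [(4n + 3)/(4(n+1) + 3)] · 10·8/3 → 80/3.
Hence the series converges for |x − 4| < 1/(80/3) = 3/80, so the radius of convergence is 3/80.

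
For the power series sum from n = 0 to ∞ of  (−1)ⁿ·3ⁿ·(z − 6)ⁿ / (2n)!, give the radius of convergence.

R = ∞

Apply the ratio test: |a_{n+1}| / |a_n| = 3 · 1/[(2n+1)·(2n+2)], which tends to 0 as n → ∞.
The ratio tends to 0 regardless of z, hence R = ∞.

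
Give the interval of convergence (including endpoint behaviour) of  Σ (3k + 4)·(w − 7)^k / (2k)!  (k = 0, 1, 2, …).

(−∞, ∞)

The ratio of consecutive coefficients is (3(k+1) + 4)/(3k + 4) · 1/[(2k+1)·(2k+2)] → 0.
The limit is 0, so the series converges for all w; R = ∞.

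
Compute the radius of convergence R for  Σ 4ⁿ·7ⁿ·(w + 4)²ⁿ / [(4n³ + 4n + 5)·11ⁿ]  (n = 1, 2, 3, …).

R = √77/14

Apply the ratio test: |a_{n+1}| / |a_n| = [(4n³ + 4n + 5)/(4(n+1)³ + 4(n+1) + 5)] · 4·7/11, which tends to 28/11 as n → ∞.
Successive powers of (w + 4) differ by 2, so the series converges when |w + 4|² · 28/11 < 1, i.e. |w + 4| < √(11/28). So R = √77/14.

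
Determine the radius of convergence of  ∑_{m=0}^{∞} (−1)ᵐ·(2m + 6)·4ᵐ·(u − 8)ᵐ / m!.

R = ∞

Ratio test: |a_{m+1}/a_m| = (2(m+1) + 6)/(2m + 6) · 4 · 1/(m+1) → 0 as m → ∞.
The limit is 0, so the series converges for all u; R = ∞.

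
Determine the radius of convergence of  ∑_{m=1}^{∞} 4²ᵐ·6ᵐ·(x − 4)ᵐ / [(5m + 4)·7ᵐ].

By the ratio test, |a_{m+1}/a_m| = [(5m + 4)/(5(m+1) + 4)] · 16·6/7 → 96/7.
The series converges when 96/7 · |x − 4| < 1, giving R = 7/96.

R = 7/96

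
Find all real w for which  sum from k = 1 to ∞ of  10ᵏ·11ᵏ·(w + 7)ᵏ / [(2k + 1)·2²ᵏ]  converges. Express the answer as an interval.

[-387/55, -383/55)

The ratio of consecutive coefficients is [(2k + 1)/(2(k+1) + 1)] · 10·11/4 → 55/2.
Convergence for |w + 7| · 55/2 < 1, i.e. |w + 7| < 2/55. So R = 2/55.
Endpoint w = -383/55: the terms behave like c/k; limit comparison with the harmonic series gives divergence.
Endpoint w = -387/55: an alternating series whose terms decrease to 0 in absolute value, so it converges by the Leibniz criterion.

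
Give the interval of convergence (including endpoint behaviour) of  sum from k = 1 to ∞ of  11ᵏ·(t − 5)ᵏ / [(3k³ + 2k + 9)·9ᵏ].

[46/11, 64/11]

Ratio test: |a_{k+1}/a_k| = [(3k³ + 2k + 9)/(3(k+1)³ + 2(k+1) + 9)] · 11/9 → 11/9 as k → ∞.
Thus R = 1/(11/9) = 9/11.
At t = 64/11: the terms are on the order of 1/k³, so the series converges absolutely by comparison with the p-series (p = 3 > 1).
Endpoint t = 46/11: the series is dominated by a constant times Σ 1/k³, which converges (p = 3 > 1).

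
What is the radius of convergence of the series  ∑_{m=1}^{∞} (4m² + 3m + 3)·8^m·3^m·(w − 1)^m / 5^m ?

R = 5/24

Apply the ratio test: |a_{m+1}| / |a_m| = [(4(m+1)² + 3(m+1) + 3)/(4m² + 3m + 3)] · 8·3/5, which tends to 24/5 as m → ∞.
Hence the series converges for |w − 1| < 1/(24/5) = 5/24, so the radius of convergence is 5/24.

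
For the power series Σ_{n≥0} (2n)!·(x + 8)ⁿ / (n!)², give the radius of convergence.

R = 1/4

Apply the ratio test: |a_{n+1}| / |a_n| = (2n+1)·(2n+2)/(n+1)², which tends to 4 as n → ∞.
Thus R = 1/(4) = 1/4.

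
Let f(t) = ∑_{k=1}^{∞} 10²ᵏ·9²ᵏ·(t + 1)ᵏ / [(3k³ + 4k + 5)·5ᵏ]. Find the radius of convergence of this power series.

By the ratio test, |a_{k+1}/a_k| = [(3k³ + 4k + 5)/(3(k+1)³ + 4(k+1) + 5)] · 100·81/5 → 1620.
Thus R = 1/(1620) = 1/1620.

R = 1/1620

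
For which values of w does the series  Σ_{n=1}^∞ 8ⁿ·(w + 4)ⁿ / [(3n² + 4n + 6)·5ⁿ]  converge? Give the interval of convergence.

[-37/8, -27/8]

Apply the ratio test: |a_{n+1}| / |a_n| = [(3n² + 4n + 6)/(3(n+1)² + 4(n+1) + 6)] · 8/5, which tends to 8/5 as n → ∞.
Thus R = 1/(8/5) = 5/8.
At w = -27/8: the terms are on the order of 1/n², so the series converges absolutely by comparison with the p-series (p = 2 > 1).
Check w = -37/8: the terms are on the order of 1/n², so the series converges absolutely by comparison with the p-series (p = 2 > 1).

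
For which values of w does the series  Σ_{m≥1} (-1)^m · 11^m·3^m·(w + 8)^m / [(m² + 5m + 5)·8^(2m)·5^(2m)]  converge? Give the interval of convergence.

By the ratio test, |a_{m+1}/a_m| = [(m² + 5m + 5)/((m+1)² + 5(m+1) + 5)] · 11·3/(64·25) → 33/1600.
Convergence for |w + 8| · 33/1600 < 1, i.e. |w + 8| < 1600/33. So R = 1600/33.
At w = 1336/33: the terms are on the order of 1/m², so the series converges absolutely by comparison with the p-series (p = 2 > 1).
At w = -1864/33: the terms are on the order of 1/m², so the series converges absolutely by comparison with the p-series (p = 2 > 1).

[-1864/33, 1336/33]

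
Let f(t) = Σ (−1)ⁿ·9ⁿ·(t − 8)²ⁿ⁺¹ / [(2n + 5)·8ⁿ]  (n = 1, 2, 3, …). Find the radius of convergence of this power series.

Ratio test: |a_{n+1}/a_n| = [(2n + 5)/(2(n+1) + 5)] · 9/8 → 9/8 as n → ∞.
Writing y = (t − 8)², the series in y has radius 8/9, so |t − 8| < √(8/9) and R = 2√2/3.

R = 2√2/3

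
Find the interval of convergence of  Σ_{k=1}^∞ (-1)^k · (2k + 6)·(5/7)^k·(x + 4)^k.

The ratio of consecutive coefficients is [(2(k+1) + 6)/(2k + 6)] · 5/7 → 5/7.
Convergence for |x + 4| · 5/7 < 1, i.e. |x + 4| < 7/5. So R = 7/5.
Check x = -13/5: the k-th term does not approach 0; divergence by the term test.
When x = -27/5, the terms do not tend to 0, so the series diverges.

(-27/5, -13/5)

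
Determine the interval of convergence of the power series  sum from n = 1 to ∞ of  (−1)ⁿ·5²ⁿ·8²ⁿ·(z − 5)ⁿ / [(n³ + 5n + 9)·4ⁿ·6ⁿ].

[997/200, 1003/200]

Ratio test: |a_{n+1}/a_n| = [(n³ + 5n + 9)/((n+1)³ + 5(n+1) + 9)] · 25·64/(4·6) → 200/3 as n → ∞.
Thus R = 1/(200/3) = 3/200.
At z = 1003/200: the terms are on the order of 1/n³, so the series converges absolutely by comparison with the p-series (p = 3 > 1).
Endpoint z = 997/200: absolute convergence follows by limit comparison with Σ 1/n³.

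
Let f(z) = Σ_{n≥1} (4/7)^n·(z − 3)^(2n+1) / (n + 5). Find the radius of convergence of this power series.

R = √7/2

Apply the ratio test: |a_{n+1}| / |a_n| = [(n + 5)/((n+1) + 5)] · 4/7, which tends to 4/7 as n → ∞.
Writing y = (z − 3)², the series in y has radius 7/4, so |z − 3| < √(7/4) and R = √7/2.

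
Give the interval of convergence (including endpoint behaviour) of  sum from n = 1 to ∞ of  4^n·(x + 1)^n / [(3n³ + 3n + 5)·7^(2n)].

Apply the ratio test: |a_{n+1}| / |a_n| = [(3n³ + 3n + 5)/(3(n+1)³ + 3(n+1) + 5)] · 4/49, which tends to 4/49 as n → ∞.
The series converges when 4/49 · |x + 1| < 1, giving R = 49/4.
Check x = 45/4: the terms are on the order of 1/n³, so the series converges absolutely by comparison with the p-series (p = 3 > 1).
Endpoint x = -53/4: the series is dominated by a constant times Σ 1/n³, which converges (p = 3 > 1).

[-53/4, 45/4]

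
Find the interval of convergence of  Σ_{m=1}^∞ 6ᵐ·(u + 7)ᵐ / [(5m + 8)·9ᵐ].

By the ratio test, |a_{m+1}/a_m| = [(5m + 8)/(5(m+1) + 8)] · 6/9 → 2/3.
Hence the series converges for |u + 7| < 1/(2/3) = 3/2, so the radius of convergence is 3/2.
At u = -11/2: comparison with the harmonic series Σ 1/m shows the series diverges.
When u = -17/2, the terms alternate in sign and decrease monotonically to 0 in absolute value (size ~ c/m), so the alternating series test gives convergence.

[-17/2, -11/2)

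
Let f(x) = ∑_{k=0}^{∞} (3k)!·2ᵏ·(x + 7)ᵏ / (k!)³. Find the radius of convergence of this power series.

R = 1/54

Apply the ratio test: |a_{k+1}| / |a_k| = (3k+1)·(3k+2)·(3k+3)/(k+1)³ · 2, which tends to 54 as k → ∞.
Convergence for |x + 7| · 54 < 1, i.e. |x + 7| < 1/54. So R = 1/54.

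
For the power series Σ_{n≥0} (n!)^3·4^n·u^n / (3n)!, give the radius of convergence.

R = 27/4

By the ratio test, |a_{n+1}/a_n| = (n+1)³/[(3n+1)·(3n+2)·(3n+3)] · 4 → 4/27.
Thus R = 1/(4/27) = 27/4.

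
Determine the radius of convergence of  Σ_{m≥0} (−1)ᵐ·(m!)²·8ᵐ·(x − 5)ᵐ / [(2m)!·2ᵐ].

R = 1

The ratio of consecutive coefficients is (m+1)²/[(2m+1)·(2m+2)] · 8/2 → 1.
So the series converges when |x − 5| < 1 and diverges when |x − 5| > 1; R = 1.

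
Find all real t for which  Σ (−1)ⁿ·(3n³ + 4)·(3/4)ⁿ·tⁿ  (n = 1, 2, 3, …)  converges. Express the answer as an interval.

Apply the ratio test: |a_{n+1}| / |a_n| = [(3(n+1)³ + 4)/(3n³ + 4)] · 3/4, which tends to 3/4 as n → ∞.
The series converges when 3/4 · |t| < 1, giving R = 4/3.
At t = 4/3: the terms do not tend to 0, so the series diverges.
Endpoint t = -4/3: the terms do not tend to 0, so the series diverges.

(-4/3, 4/3)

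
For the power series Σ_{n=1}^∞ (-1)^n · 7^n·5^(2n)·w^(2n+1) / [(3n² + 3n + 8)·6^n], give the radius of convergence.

R = √42/35

Apply the ratio test: |a_{n+1}| / |a_n| = [(3n² + 3n + 8)/(3(n+1)² + 3(n+1) + 8)] · 7·25/6, which tends to 175/6 as n → ∞.
Successive powers of w differ by 2, so the series converges when |w|² · 175/6 < 1, i.e. |w| < √(6/175). So R = √42/35.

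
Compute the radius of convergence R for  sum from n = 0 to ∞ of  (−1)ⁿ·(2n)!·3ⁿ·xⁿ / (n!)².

R = 1/12

Ratio test: |a_{n+1}/a_n| = (2n+1)·(2n+2)/(n+1)² · 3 → 12 as n → ∞.
The series converges when 12 · |x| < 1, giving R = 1/12.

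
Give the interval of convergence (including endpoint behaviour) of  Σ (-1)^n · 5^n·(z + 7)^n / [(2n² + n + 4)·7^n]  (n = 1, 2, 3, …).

Ratio test: |a_{n+1}/a_n| = [(2n² + n + 4)/(2(n+1)² + (n+1) + 4)] · 5/7 → 5/7 as n → ∞.
Convergence for |z + 7| · 5/7 < 1, i.e. |z + 7| < 7/5. So R = 7/5.
Check z = -28/5: the terms are on the order of 1/n², so the series converges absolutely by comparison with the p-series (p = 2 > 1).
Check z = -42/5: the series is dominated by a constant times Σ 1/n², which converges (p = 2 > 1).

[-42/5, -28/5]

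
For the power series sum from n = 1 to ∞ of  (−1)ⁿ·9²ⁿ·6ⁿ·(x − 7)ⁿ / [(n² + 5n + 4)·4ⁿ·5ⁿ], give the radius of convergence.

By the ratio test, |a_{n+1}/a_n| = [(n² + 5n + 4)/((n+1)² + 5(n+1) + 4)] · 81·6/(4·5) → 243/10.
Hence the series converges for |x − 7| < 1/(243/10) = 10/243, so the radius of convergence is 10/243.

R = 10/243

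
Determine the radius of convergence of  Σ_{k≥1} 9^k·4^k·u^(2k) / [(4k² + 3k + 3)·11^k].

R = √11/6

Apply the ratio test: |a_{k+1}| / |a_k| = [(4k² + 3k + 3)/(4(k+1)² + 3(k+1) + 3)] · 9·4/11, which tends to 36/11 as k → ∞.
Writing y = u², the series in y has radius 11/36, so |u| < √(11/36) and R = √11/6.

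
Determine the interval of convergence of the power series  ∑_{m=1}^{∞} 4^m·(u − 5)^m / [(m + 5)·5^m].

By the ratio test, |a_{m+1}/a_m| = [(m + 5)/((m+1) + 5)] · 4/5 → 4/5.
Convergence for |u − 5| · 4/5 < 1, i.e. |u − 5| < 5/4. So R = 5/4.
When u = 25/4, the terms are asymptotic to a nonzero constant times 1/m, so the series diverges by limit comparison with Σ 1/m.
Endpoint u = 15/4: an alternating series whose terms decrease to 0 in absolute value, so it converges by the Leibniz criterion.

[15/4, 25/4)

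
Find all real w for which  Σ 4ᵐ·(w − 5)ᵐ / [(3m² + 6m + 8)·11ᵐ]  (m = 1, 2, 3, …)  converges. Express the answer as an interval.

[9/4, 31/4]

Apply the ratio test: |a_{m+1}| / |a_m| = [(3m² + 6m + 8)/(3(m+1)² + 6(m+1) + 8)] · 4/11, which tends to 4/11 as m → ∞.
The series converges when 4/11 · |w − 5| < 1, giving R = 11/4.
At w = 31/4: the series is dominated by a constant times Σ 1/m², which converges (p = 2 > 1).
When w = 9/4, the series is dominated by a constant times Σ 1/m², which converges (p = 2 > 1).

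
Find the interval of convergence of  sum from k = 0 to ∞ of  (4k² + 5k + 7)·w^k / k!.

(−∞, ∞)

Apply the ratio test: |a_{k+1}| / |a_k| = (4(k+1)² + 5(k+1) + 7)/(4k² + 5k + 7) · 1/(k+1), which tends to 0 as k → ∞.
Since the limit is 0 < 1 for every w, the series converges on all of ℝ and R = ∞.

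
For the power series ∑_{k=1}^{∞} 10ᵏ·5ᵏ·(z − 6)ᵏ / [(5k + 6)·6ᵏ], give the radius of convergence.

The ratio of consecutive coefficients is [(5k + 6)/(5(k+1) + 6)] · 10·5/6 → 25/3.
Thus R = 1/(25/3) = 3/25.

R = 3/25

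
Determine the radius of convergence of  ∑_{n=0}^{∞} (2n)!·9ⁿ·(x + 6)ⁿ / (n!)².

R = 1/36

Ratio test: |a_{n+1}/a_n| = (2n+1)·(2n+2)/(n+1)² · 9 → 36 as n → ∞.
Thus R = 1/(36) = 1/36.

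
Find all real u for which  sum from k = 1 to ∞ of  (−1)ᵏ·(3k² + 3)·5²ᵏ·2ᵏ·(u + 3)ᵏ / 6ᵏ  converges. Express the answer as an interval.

(-78/25, -72/25)

Apply the ratio test: |a_{k+1}| / |a_k| = [(3(k+1)² + 3)/(3k² + 3)] · 25·2/6, which tends to 25/3 as k → ∞.
Convergence for |u + 3| · 25/3 < 1, i.e. |u + 3| < 3/25. So R = 3/25.
When u = -72/25, the k-th term does not approach 0; divergence by the term test.
At u = -78/25: the k-th term does not approach 0; divergence by the term test.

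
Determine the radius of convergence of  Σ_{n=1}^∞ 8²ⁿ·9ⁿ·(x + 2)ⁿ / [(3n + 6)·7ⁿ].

R = 7/576

The ratio of consecutive coefficients is [(3n + 6)/(3(n+1) + 6)] · 64·9/7 → 576/7.
Convergence for |x + 2| · 576/7 < 1, i.e. |x + 2| < 7/576. So R = 7/576.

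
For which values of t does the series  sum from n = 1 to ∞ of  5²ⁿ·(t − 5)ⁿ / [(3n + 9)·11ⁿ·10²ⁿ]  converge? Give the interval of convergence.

Apply the ratio test: |a_{n+1}| / |a_n| = [(3n + 9)/(3(n+1) + 9)] · 25/(11·100), which tends to 1/44 as n → ∞.
Thus R = 1/(1/44) = 44.
Endpoint t = 49: the terms behave like c/n; limit comparison with the harmonic series gives divergence.
At t = -39: an alternating series whose terms decrease to 0 in absolute value, so it converges by the Leibniz criterion.

[-39, 49)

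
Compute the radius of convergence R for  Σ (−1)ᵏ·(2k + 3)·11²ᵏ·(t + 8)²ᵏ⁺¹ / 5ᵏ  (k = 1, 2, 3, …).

R = √5/11

By the ratio test, |a_{k+1}/a_k| = [(2(k+1) + 3)/(2k + 3)] · 121/5 → 121/5.
Successive powers of (t + 8) differ by 2, so the series converges when |t + 8|² · 121/5 < 1, i.e. |t + 8| < √(5/121). So R = √5/11.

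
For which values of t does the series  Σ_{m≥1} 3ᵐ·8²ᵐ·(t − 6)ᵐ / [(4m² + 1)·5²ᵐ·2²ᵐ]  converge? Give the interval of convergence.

[263/48, 313/48]

By the ratio test, |a_{m+1}/a_m| = [(4m² + 1)/(4(m+1)² + 1)] · 3·64/(25·4) → 48/25.
The series converges when 48/25 · |t − 6| < 1, giving R = 25/48.
When t = 313/48, the series is dominated by a constant times Σ 1/m², which converges (p = 2 > 1).
Endpoint t = 263/48: absolute convergence follows by limit comparison with Σ 1/m².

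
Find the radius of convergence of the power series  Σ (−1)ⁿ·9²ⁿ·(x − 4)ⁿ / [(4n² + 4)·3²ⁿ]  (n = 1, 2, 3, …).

Apply the ratio test: |a_{n+1}| / |a_n| = [(4n² + 4)/(4(n+1)² + 4)] · 81/9, which tends to 9 as n → ∞.
The series converges when 9 · |x − 4| < 1, giving R = 1/9.

R = 1/9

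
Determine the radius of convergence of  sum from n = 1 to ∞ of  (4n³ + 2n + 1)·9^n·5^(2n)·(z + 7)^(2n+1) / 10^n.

R = √10/15

Apply the ratio test: |a_{n+1}| / |a_n| = [(4(n+1)³ + 2(n+1) + 1)/(4n³ + 2n + 1)] · 9·25/10, which tends to 45/2 as n → ∞.
Writing y = (z + 7)², the series in y has radius 2/45, so |z + 7| < √(2/45) and R = √10/15.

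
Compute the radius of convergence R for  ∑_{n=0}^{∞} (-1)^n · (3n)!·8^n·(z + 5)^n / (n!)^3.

Apply the ratio test: |a_{n+1}| / |a_n| = (3n+1)·(3n+2)·(3n+3)/(n+1)³ · 8, which tends to 216 as n → ∞.
The series converges when 216 · |z + 5| < 1, giving R = 1/216.

R = 1/216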